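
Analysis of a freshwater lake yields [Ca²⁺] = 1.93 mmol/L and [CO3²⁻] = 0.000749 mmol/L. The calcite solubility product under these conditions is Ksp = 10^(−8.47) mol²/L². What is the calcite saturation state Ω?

Ksp = 10^(−8.47) = 3.388×10^-9
Ω = [Ca²⁺][CO3²⁻]/Ksp = (1.93×10^-3)(0.000749×10^-3) / 3.388×10^-9 = 0.427

Ω = 0.427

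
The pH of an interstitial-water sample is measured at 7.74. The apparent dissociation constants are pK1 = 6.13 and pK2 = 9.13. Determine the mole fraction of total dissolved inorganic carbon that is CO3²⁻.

α₂ = 0.0382

α₂ = 1 / (1 + [H⁺]/K2 + [H⁺]²/(K1K2)) = 1 / (1 + 10^+1.39 + 10^-0.22)
   = 1 / (1 + 24.547 + 0.60256) = 1/26.150 = 0.03824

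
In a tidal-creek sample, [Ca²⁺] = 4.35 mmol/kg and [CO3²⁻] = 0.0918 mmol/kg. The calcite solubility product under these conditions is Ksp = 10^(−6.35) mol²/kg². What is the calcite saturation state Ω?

Ksp = 10^(−6.35) = 4.467×10^-7
Ω = [Ca²⁺][CO3²⁻]/Ksp = (4.35×10^-3)(0.0918×10^-3) / 4.467×10^-7 = 0.894

Ω = 0.894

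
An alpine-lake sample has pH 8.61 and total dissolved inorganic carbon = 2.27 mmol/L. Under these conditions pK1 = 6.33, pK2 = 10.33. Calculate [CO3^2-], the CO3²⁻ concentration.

[CO3²⁻] = 0.0422 mmol/L

α₂ = 1 / (1 + [H⁺]/K2 + [H⁺]²/(K1K2)) = 1 / (1 + 10^+1.72 + 10^-0.56)
   = 1 / (1 + 52.481 + 0.27542) = 1/53.756 = 0.01860
[CO3²⁻] = α₂ × DIC = 0.01860 × 2.27 = 0.0422 mmol/L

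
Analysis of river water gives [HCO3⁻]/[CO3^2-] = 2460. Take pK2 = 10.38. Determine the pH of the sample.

From K2 = [H⁺][CO3^2-]/[HCO3⁻]:  pH = pK2 − log₁₀([HCO3⁻]/[CO3^2-])
log₁₀(2460) = +3.391
pH = 10.38 − (+3.391) = 6.99

pH = 6.99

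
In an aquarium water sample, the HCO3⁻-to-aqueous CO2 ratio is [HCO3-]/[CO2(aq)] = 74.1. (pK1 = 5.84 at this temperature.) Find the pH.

pH = 7.71

From K1 = [H⁺][HCO3-]/[CO2(aq)]:  pH = pK1 + log₁₀([HCO3-]/[CO2(aq)])
log₁₀(74.1) = +1.870
pH = 5.84 + (+1.870) = 7.71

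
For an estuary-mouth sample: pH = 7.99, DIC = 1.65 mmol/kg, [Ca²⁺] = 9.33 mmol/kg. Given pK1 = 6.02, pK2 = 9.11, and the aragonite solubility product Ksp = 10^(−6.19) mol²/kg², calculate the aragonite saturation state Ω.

α₂ = 1 / (1 + [H⁺]/K2 + [H⁺]²/(K1K2)) = 1 / (1 + 10^+1.12 + 10^-0.85)
   = 1 / (1 + 13.183 + 0.14125) = 1/14.324 = 0.06981
[CO3²⁻] = α₂ × DIC = 0.06981 × 1.65 = 0.1152 mmol/kg
Ksp = 10^(−6.19) = 6.457×10^-7
Ω = [Ca²⁺][CO3²⁻]/Ksp = (9.33×10^-3)(1.152×10^-4) / 6.457×10^-7 = 1.66

Ω = 1.66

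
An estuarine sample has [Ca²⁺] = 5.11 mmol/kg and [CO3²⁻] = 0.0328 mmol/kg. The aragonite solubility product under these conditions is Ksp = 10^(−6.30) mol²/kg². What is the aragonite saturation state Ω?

Ksp = 10^(−6.30) = 5.012×10^-7
Ω = [Ca²⁺][CO3²⁻]/Ksp = (5.11×10^-3)(0.0328×10^-3) / 5.012×10^-7 = 0.334

Ω = 0.334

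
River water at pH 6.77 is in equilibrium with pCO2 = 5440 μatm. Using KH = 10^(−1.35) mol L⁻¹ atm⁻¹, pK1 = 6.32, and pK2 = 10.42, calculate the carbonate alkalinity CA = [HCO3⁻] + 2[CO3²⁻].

[CO2*] = KH · pCO2 = 10^(−1.35) × 5440×10^-6 = 2.430×10^-4 mol/L
α₀ = 1/(1 + K1/[H⁺] + K1K2/[H⁺]²) = 1/(1 + 10^+0.45 + 10^-3.20) = 0.2618
DIC = [CO2*]/α₀ = 2.430×10^-4 / 0.2618 = 0.9280 mmol/L
CA = (α₁ + 2α₂)·DIC = (0.7380 + 2×0.0001652) × 0.9280 = 0.685 mmol/L

CA = 0.685 mmol/L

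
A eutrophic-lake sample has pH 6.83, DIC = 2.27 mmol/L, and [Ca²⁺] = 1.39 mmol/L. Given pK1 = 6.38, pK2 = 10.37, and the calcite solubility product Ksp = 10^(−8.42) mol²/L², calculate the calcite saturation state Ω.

Ω = 0.177

α₂ = 1 / (1 + [H⁺]/K2 + [H⁺]²/(K1K2)) = 1 / (1 + 10^+3.54 + 10^+3.09)
   = 1 / (1 + 3467.4 + 1230.3) = 1/4698.6 = 0.0002128
[CO3²⁻] = α₂ × DIC = 0.0002128 × 2.27 = 0.0004831 mmol/L = 0.4831 μmol/L
Ksp = 10^(−8.42) = 3.802×10^-9
Ω = [Ca²⁺][CO3²⁻]/Ksp = (1.39×10^-3)(4.831×10^-7) / 3.802×10^-9 = 0.177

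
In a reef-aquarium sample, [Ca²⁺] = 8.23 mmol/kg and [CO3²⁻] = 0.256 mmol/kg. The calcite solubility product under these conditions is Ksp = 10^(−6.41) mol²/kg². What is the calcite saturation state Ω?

Ksp = 10^(−6.41) = 3.890×10^-7
Ω = [Ca²⁺][CO3²⁻]/Ksp = (8.23×10^-3)(0.256×10^-3) / 3.890×10^-7 = 5.42

Ω = 5.42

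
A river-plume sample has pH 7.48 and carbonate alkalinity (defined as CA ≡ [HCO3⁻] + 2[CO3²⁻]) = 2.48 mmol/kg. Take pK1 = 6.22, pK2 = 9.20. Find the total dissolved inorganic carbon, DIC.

DIC = 2.57 mmol/kg

CA = [HCO3⁻] + 2[CO3²⁻] = (α₁ + 2α₂)·DIC
At pH 7.48: [H⁺]/K1 = 10^-1.26 = 0.054954, K2/[H⁺] = 10^-1.72 = 0.019055
α₁ = 1/(1 + 0.054954 + 0.019055) = 1/1.0740 = 0.9311; α₂ = α₁·K2/[H⁺] = 0.01774
α₁ + 2α₂ = 0.9666
DIC = CA / (α₁ + 2α₂) = 2.48 / 0.9666 = 2.57 mmol/kg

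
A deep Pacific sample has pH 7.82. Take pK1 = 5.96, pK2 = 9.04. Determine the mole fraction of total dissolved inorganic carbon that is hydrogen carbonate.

α₁ = 0.931

α₁ = 1 / (1 + [H⁺]/K1 + K2/[H⁺]) = 1 / (1 + 10^-1.86 + 10^-1.22)
   = 1 / (1 + 0.013804 + 0.060256) = 1/1.0741 = 0.9310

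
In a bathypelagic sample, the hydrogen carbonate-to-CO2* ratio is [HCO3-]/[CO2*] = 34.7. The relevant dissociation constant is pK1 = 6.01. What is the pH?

From K1 = [H⁺][HCO3-]/[CO2*]:  pH = pK1 + log₁₀([HCO3-]/[CO2*])
log₁₀(34.7) = +1.540
pH = 6.01 + (+1.540) = 7.55

pH = 7.55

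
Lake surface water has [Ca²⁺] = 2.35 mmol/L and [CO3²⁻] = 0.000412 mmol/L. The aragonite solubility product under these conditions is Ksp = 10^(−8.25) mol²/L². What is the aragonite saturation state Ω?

Ksp = 10^(−8.25) = 5.623×10^-9
Ω = [Ca²⁺][CO3²⁻]/Ksp = (2.35×10^-3)(0.000412×10^-3) / 5.623×10^-9 = 0.172

Ω = 0.172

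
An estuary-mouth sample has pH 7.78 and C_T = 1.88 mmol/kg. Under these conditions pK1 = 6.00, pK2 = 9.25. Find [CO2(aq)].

α₀ = 1 / (1 + K1/[H⁺] + K1K2/[H⁺]²) = 1 / (1 + 10^+1.78 + 10^+0.31)
   = 1 / (1 + 60.256 + 2.0417) = 1/63.298 = 0.01580
[CO2*] = α₀ × DIC = 0.01580 × 1.88 = 0.0297 mmol/kg

[CO2*] = 0.0297 mmol/kg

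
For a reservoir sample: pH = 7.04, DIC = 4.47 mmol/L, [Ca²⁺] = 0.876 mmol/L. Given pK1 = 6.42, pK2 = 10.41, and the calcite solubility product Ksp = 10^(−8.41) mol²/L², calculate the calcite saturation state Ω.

α₂ = 1 / (1 + [H⁺]/K2 + [H⁺]²/(K1K2)) = 1 / (1 + 10^+3.37 + 10^+2.75)
   = 1 / (1 + 2344.2 + 562.34) = 1/2907.6 = 0.0003439
[CO3²⁻] = α₂ × DIC = 0.0003439 × 4.47 = 0.001537 mmol/L = 1.537 μmol/L
Ksp = 10^(−8.41) = 3.890×10^-9
Ω = [Ca²⁺][CO3²⁻]/Ksp = (0.876×10^-3)(1.537×10^-6) / 3.890×10^-9 = 0.346

Ω = 0.346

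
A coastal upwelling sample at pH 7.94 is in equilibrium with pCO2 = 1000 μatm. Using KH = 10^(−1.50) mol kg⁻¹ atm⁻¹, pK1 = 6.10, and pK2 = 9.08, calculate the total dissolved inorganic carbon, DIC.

[CO2*] = KH · pCO2 = 10^(−1.50) × 1000×10^-6 = 3.162×10^-5 mol/kg
α₀ = 1/(1 + K1/[H⁺] + K1K2/[H⁺]²) = 1/(1 + 10^+1.84 + 10^+0.70) = 0.01330
DIC = [CO2*]/α₀ = 3.162×10^-5 / 0.01330 = 2.38 mmol/kg

DIC = 2.38 mmol/kg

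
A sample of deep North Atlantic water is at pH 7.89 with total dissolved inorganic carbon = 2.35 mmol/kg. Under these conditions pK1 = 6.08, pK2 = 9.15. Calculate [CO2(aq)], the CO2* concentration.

[CO2*] = 0.0340 mmol/kg

α₀ = 1 / (1 + K1/[H⁺] + K1K2/[H⁺]²) = 1 / (1 + 10^+1.81 + 10^+0.55)
   = 1 / (1 + 64.565 + 3.5481) = 1/69.114 = 0.01447
[CO2*] = α₀ × DIC = 0.01447 × 2.35 = 0.0340 mmol/kg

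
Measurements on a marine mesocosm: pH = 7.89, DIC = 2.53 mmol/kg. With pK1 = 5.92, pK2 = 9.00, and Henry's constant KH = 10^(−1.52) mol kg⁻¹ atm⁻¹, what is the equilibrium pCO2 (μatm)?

α₀ = 1 / (1 + K1/[H⁺] + K1K2/[H⁺]²) = 1 / (1 + 10^+1.97 + 10^+0.86)
   = 1 / (1 + 93.325 + 7.2444) = 1/101.57 = 0.009845
[CO2*] = α₀ × DIC = 0.009845 × 2.53 = 0.02491 mmol/kg
pCO2 = [CO2*]/KH = 2.491×10^-5 / 3.020×10^-2 = 825 μatm

pCO2 = 825 μatm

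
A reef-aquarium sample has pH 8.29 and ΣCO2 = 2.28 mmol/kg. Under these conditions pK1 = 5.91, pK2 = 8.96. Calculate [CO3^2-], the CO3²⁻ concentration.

[CO3²⁻] = 0.400 mmol/kg

α₂ = 1 / (1 + [H⁺]/K2 + [H⁺]²/(K1K2)) = 1 / (1 + 10^+0.67 + 10^-1.71)
   = 1 / (1 + 4.6774 + 0.019498) = 1/5.6968 = 0.1755
[CO3²⁻] = α₂ × DIC = 0.1755 × 2.28 = 0.400 mmol/kg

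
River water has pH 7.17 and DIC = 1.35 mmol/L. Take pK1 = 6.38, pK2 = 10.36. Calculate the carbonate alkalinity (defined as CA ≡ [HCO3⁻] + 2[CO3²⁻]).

CA = 1.16 mmol/L

CA = [HCO3⁻] + 2[CO3²⁻] = (α₁ + 2α₂)·DIC
At pH 7.17: [H⁺]/K1 = 10^-0.79 = 0.16218, K2/[H⁺] = 10^-3.19 = 0.00064565
α₁ = 1/(1 + 0.16218 + 0.00064565) = 1/1.1628 = 0.8600; α₂ = α₁·K2/[H⁺] = 0.0005552
α₁ + 2α₂ = 0.8611
CA = 0.8611 × 1.35 = 1.16 mmol/L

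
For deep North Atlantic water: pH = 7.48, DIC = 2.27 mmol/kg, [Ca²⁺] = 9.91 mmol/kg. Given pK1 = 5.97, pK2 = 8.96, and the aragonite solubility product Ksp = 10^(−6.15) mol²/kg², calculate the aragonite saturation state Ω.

Ω = 0.989

α₂ = 1 / (1 + [H⁺]/K2 + [H⁺]²/(K1K2)) = 1 / (1 + 10^+1.48 + 10^-0.03)
   = 1 / (1 + 30.200 + 0.93325) = 1/32.133 = 0.03112
[CO3²⁻] = α₂ × DIC = 0.03112 × 2.27 = 0.07064 mmol/kg
Ksp = 10^(−6.15) = 7.079×10^-7
Ω = [Ca²⁺][CO3²⁻]/Ksp = (9.91×10^-3)(7.064×10^-5) / 7.079×10^-7 = 0.989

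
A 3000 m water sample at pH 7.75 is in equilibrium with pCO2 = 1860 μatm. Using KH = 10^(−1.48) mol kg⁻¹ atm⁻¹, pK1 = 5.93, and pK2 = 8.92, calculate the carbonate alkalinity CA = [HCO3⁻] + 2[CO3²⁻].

CA = 4.62 mmol/kg

[CO2*] = KH · pCO2 = 10^(−1.48) × 1860×10^-6 = 6.159×10^-5 mol/kg
α₀ = 1/(1 + K1/[H⁺] + K1K2/[H⁺]²) = 1/(1 + 10^+1.82 + 10^+0.65) = 0.01398
DIC = [CO2*]/α₀ = 6.159×10^-5 / 0.01398 = 4.406 mmol/kg
CA = (α₁ + 2α₂)·DIC = (0.9236 + 2×0.06244) × 4.406 = 4.62 mmol/kg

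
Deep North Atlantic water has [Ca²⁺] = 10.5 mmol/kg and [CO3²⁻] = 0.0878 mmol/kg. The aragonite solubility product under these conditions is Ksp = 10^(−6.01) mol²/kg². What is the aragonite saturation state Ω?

Ksp = 10^(−6.01) = 9.772×10^-7
Ω = [Ca²⁺][CO3²⁻]/Ksp = (10.5×10^-3)(0.0878×10^-3) / 9.772×10^-7 = 0.943

Ω = 0.943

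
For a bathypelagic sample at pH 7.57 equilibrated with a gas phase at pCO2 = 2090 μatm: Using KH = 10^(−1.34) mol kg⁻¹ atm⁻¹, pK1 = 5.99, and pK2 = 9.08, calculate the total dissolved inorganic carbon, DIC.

DIC = 3.84 mmol/kg

[CO2*] = KH · pCO2 = 10^(−1.34) × 2090×10^-6 = 9.553×10^-5 mol/kg
α₀ = 1/(1 + K1/[H⁺] + K1K2/[H⁺]²) = 1/(1 + 10^+1.58 + 10^+0.07) = 0.02488
DIC = [CO2*]/α₀ = 9.553×10^-5 / 0.02488 = 3.84 mmol/kg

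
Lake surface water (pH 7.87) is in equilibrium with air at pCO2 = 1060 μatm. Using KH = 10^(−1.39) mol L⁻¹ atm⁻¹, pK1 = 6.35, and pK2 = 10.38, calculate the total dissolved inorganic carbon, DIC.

DIC = 1.48 mmol/L

[CO2*] = KH · pCO2 = 10^(−1.39) × 1060×10^-6 = 4.318×10^-5 mol/L
α₀ = 1/(1 + K1/[H⁺] + K1K2/[H⁺]²) = 1/(1 + 10^+1.52 + 10^-0.99) = 0.02923
DIC = [CO2*]/α₀ = 4.318×10^-5 / 0.02923 = 1.48 mmol/L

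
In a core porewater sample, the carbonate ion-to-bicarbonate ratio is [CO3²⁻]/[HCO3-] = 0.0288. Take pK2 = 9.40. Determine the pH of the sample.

From K2 = [H⁺][CO3²⁻]/[HCO3-]:  pH = pK2 + log₁₀([CO3²⁻]/[HCO3-])
log₁₀(0.0288) = -1.541
pH = 9.40 + (-1.541) = 7.86

pH = 7.86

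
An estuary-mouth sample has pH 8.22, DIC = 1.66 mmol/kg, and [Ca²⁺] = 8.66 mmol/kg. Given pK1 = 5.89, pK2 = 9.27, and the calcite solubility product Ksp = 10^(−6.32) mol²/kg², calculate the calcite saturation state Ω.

Ω = 2.45

α₂ = 1 / (1 + [H⁺]/K2 + [H⁺]²/(K1K2)) = 1 / (1 + 10^+1.05 + 10^-1.28)
   = 1 / (1 + 11.220 + 0.052481) = 1/12.273 = 0.08148
[CO3²⁻] = α₂ × DIC = 0.08148 × 1.66 = 0.1353 mmol/kg
Ksp = 10^(−6.32) = 4.786×10^-7
Ω = [Ca²⁺][CO3²⁻]/Ksp = (8.66×10^-3)(1.353×10^-4) / 4.786×10^-7 = 2.45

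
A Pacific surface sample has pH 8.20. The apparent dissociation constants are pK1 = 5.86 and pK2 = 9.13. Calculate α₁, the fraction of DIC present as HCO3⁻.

α₁ = 1 / (1 + [H⁺]/K1 + K2/[H⁺]) = 1 / (1 + 10^-2.34 + 10^-0.93)
   = 1 / (1 + 0.0045709 + 0.11749) = 1/1.1221 = 0.8912

α₁ = 0.891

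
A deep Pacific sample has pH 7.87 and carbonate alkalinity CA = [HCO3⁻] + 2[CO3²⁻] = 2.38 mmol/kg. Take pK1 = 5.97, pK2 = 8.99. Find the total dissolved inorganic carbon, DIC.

DIC = 2.25 mmol/kg

CA = [HCO3⁻] + 2[CO3²⁻] = (α₁ + 2α₂)·DIC
At pH 7.87: [H⁺]/K1 = 10^-1.90 = 0.012589, K2/[H⁺] = 10^-1.12 = 0.075858
α₁ = 1/(1 + 0.012589 + 0.075858) = 1/1.0884 = 0.9187; α₂ = α₁·K2/[H⁺] = 0.06969
α₁ + 2α₂ = 1.0581
DIC = CA / (α₁ + 2α₂) = 2.38 / 1.0581 = 2.25 mmol/kg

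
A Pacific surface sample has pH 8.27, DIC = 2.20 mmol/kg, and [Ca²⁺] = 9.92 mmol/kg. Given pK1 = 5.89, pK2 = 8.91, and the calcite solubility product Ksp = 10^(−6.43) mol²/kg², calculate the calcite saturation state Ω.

α₂ = 1 / (1 + [H⁺]/K2 + [H⁺]²/(K1K2)) = 1 / (1 + 10^+0.64 + 10^-1.74)
   = 1 / (1 + 4.3652 + 0.018197) = 1/5.3834 = 0.1858
[CO3²⁻] = α₂ × DIC = 0.1858 × 2.20 = 0.4087 mmol/kg
Ksp = 10^(−6.43) = 3.715×10^-7
Ω = [Ca²⁺][CO3²⁻]/Ksp = (9.92×10^-3)(4.087×10^-4) / 3.715×10^-7 = 10.9

Ω = 10.9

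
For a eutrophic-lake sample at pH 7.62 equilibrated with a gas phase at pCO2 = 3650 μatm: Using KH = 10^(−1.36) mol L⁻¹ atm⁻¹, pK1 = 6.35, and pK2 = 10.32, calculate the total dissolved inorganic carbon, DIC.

DIC = 3.13 mmol/L

[CO2*] = KH · pCO2 = 10^(−1.36) × 3650×10^-6 = 1.593×10^-4 mol/L
α₀ = 1/(1 + K1/[H⁺] + K1K2/[H⁺]²) = 1/(1 + 10^+1.27 + 10^-1.43) = 0.05087
DIC = [CO2*]/α₀ = 1.593×10^-4 / 0.05087 = 3.13 mmol/L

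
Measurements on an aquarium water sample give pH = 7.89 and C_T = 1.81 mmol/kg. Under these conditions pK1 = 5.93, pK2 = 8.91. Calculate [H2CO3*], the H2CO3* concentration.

[CO2*] = 17.9 μmol/kg

α₀ = 1 / (1 + K1/[H⁺] + K1K2/[H⁺]²) = 1 / (1 + 10^+1.96 + 10^+0.94)
   = 1 / (1 + 91.201 + 8.7096) = 1/100.91 = 0.009910
[CO2*] = α₀ × DIC = 0.009910 × 1.81 = 0.0179 mmol/kg = 17.9 μmol/kg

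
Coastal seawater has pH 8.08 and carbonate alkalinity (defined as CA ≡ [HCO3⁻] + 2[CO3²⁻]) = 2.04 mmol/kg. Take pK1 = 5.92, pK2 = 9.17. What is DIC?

CA = [HCO3⁻] + 2[CO3²⁻] = (α₁ + 2α₂)·DIC
At pH 8.08: [H⁺]/K1 = 10^-2.16 = 0.0069183, K2/[H⁺] = 10^-1.09 = 0.081283
α₁ = 1/(1 + 0.0069183 + 0.081283) = 1/1.0882 = 0.9189; α₂ = α₁·K2/[H⁺] = 0.07469
α₁ + 2α₂ = 1.0683
DIC = CA / (α₁ + 2α₂) = 2.04 / 1.0683 = 1.91 mmol/kg

DIC = 1.91 mmol/kg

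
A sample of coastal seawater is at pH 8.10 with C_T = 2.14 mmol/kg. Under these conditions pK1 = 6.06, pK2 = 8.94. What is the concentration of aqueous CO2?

α₀ = 1 / (1 + K1/[H⁺] + K1K2/[H⁺]²) = 1 / (1 + 10^+2.04 + 10^+1.20)
   = 1 / (1 + 109.65 + 15.849) = 1/126.50 = 0.007905
[CO2*] = α₀ × DIC = 0.007905 × 2.14 = 0.0169 mmol/kg = 16.9 μmol/kg

[CO2*] = 16.9 μmol/kg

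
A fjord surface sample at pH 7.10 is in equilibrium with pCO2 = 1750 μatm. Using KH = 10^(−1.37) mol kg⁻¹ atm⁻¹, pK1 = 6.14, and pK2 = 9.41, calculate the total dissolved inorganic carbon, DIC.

[CO2*] = KH · pCO2 = 10^(−1.37) × 1750×10^-6 = 7.465×10^-5 mol/kg
α₀ = 1/(1 + K1/[H⁺] + K1K2/[H⁺]²) = 1/(1 + 10^+0.96 + 10^-1.35) = 0.09838
DIC = [CO2*]/α₀ = 7.465×10^-5 / 0.09838 = 0.759 mmol/kg

DIC = 0.759 mmol/kg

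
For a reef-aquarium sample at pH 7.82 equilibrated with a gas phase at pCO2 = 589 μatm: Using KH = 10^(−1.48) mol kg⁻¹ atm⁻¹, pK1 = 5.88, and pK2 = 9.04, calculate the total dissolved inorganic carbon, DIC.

[CO2*] = KH · pCO2 = 10^(−1.48) × 589×10^-6 = 1.950×10^-5 mol/kg
α₀ = 1/(1 + K1/[H⁺] + K1K2/[H⁺]²) = 1/(1 + 10^+1.94 + 10^+0.72) = 0.01071
DIC = [CO2*]/α₀ = 1.950×10^-5 / 0.01071 = 1.82 mmol/kg

DIC = 1.82 mmol/kg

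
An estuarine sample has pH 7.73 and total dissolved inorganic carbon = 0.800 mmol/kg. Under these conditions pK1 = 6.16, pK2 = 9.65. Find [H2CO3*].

α₀ = 1 / (1 + K1/[H⁺] + K1K2/[H⁺]²) = 1 / (1 + 10^+1.57 + 10^-0.35)
   = 1 / (1 + 37.154 + 0.44668) = 1/38.600 = 0.02591
[CO2*] = α₀ × DIC = 0.02591 × 0.800 = 0.0207 mmol/kg

[CO2*] = 0.0207 mmol/kg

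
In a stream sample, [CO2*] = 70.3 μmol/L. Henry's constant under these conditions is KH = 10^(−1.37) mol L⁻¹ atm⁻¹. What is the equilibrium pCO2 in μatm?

pCO2 = 1650 μatm

KH = 10^(−1.37) = 4.266×10^-2 mol L⁻¹ atm⁻¹
pCO2 = [CO2*]/KH = 70.3×10^-6 / 4.266×10^-2 = 1.65×10^-3 atm = 1650 μatm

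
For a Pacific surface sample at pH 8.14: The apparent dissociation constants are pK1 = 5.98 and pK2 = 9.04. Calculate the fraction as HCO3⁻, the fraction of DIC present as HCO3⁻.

α₁ = 0.883

α₁ = 1 / (1 + [H⁺]/K1 + K2/[H⁺]) = 1 / (1 + 10^-2.16 + 10^-0.90)
   = 1 / (1 + 0.0069183 + 0.12589) = 1/1.1328 = 0.8828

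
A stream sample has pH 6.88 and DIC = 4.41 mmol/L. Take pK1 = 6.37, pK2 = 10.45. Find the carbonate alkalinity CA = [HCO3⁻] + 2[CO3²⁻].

CA = 3.37 mmol/L

CA = [HCO3⁻] + 2[CO3²⁻] = (α₁ + 2α₂)·DIC
At pH 6.88: [H⁺]/K1 = 10^-0.51 = 0.30903, K2/[H⁺] = 10^-3.57 = 0.00026915
α₁ = 1/(1 + 0.30903 + 0.00026915) = 1/1.3093 = 0.7638; α₂ = α₁·K2/[H⁺] = 0.0002056
α₁ + 2α₂ = 0.7642
CA = 0.7642 × 4.41 = 3.37 mmol/L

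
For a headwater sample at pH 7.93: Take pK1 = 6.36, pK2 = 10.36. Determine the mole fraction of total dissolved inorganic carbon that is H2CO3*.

α₀ = 1 / (1 + K1/[H⁺] + K1K2/[H⁺]²) = 1 / (1 + 10^+1.57 + 10^-0.86)
   = 1 / (1 + 37.154 + 0.13804) = 1/38.292 = 0.02612

α₀ = 0.0261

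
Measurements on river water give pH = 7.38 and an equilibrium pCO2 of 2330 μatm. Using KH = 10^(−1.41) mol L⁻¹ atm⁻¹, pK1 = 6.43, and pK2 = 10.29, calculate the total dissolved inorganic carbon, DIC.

DIC = 0.900 mmol/L

[CO2*] = KH · pCO2 = 10^(−1.41) × 2330×10^-6 = 9.065×10^-5 mol/L
α₀ = 1/(1 + K1/[H⁺] + K1K2/[H⁺]²) = 1/(1 + 10^+0.95 + 10^-1.96) = 0.1008
DIC = [CO2*]/α₀ = 9.065×10^-5 / 0.1008 = 0.900 mmol/L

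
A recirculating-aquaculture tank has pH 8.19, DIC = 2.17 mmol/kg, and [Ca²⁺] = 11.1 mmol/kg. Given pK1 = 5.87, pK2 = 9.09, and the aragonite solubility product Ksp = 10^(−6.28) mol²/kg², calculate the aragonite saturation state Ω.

α₂ = 1 / (1 + [H⁺]/K2 + [H⁺]²/(K1K2)) = 1 / (1 + 10^+0.90 + 10^-1.42)
   = 1 / (1 + 7.9433 + 0.038019) = 1/8.9813 = 0.1113
[CO3²⁻] = α₂ × DIC = 0.1113 × 2.17 = 0.2416 mmol/kg
Ksp = 10^(−6.28) = 5.248×10^-7
Ω = [Ca²⁺][CO3²⁻]/Ksp = (11.1×10^-3)(2.416×10^-4) / 5.248×10^-7 = 5.11

Ω = 5.11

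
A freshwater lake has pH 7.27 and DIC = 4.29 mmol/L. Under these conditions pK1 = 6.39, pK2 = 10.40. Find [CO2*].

α₀ = 1 / (1 + K1/[H⁺] + K1K2/[H⁺]²) = 1 / (1 + 10^+0.88 + 10^-2.25)
   = 1 / (1 + 7.5858 + 0.0056234) = 1/8.5914 = 0.1164
[CO2*] = α₀ × DIC = 0.1164 × 4.29 = 0.499 mmol/L

[CO2*] = 0.499 mmol/L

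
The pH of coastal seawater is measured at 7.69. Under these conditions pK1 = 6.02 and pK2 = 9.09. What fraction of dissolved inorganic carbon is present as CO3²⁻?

α₂ = 0.0375

α₂ = 1 / (1 + [H⁺]/K2 + [H⁺]²/(K1K2)) = 1 / (1 + 10^+1.40 + 10^-0.27)
   = 1 / (1 + 25.119 + 0.53703) = 1/26.656 = 0.03752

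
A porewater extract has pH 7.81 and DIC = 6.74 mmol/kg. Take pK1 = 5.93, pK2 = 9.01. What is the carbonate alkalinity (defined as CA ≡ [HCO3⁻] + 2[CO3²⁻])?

CA = [HCO3⁻] + 2[CO3²⁻] = (α₁ + 2α₂)·DIC
At pH 7.81: [H⁺]/K1 = 10^-1.88 = 0.013183, K2/[H⁺] = 10^-1.20 = 0.063096
α₁ = 1/(1 + 0.013183 + 0.063096) = 1/1.0763 = 0.9291; α₂ = α₁·K2/[H⁺] = 0.05862
α₁ + 2α₂ = 1.0464
CA = 1.0464 × 6.74 = 7.05 mmol/kg

CA = 7.05 mmol/kg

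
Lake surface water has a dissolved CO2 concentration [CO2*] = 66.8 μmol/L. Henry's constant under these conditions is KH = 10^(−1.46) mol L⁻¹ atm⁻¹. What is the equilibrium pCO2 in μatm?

KH = 10^(−1.46) = 3.467×10^-2 mol L⁻¹ atm⁻¹
pCO2 = [CO2*]/KH = 66.8×10^-6 / 3.467×10^-2 = 1.93×10^-3 atm = 1930 μatm

pCO2 = 1930 μatm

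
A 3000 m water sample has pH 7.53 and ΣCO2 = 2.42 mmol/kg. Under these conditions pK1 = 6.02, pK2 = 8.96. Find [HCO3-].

[HCO3⁻] = 2.27 mmol/kg

α₁ = 1 / (1 + [H⁺]/K1 + K2/[H⁺]) = 1 / (1 + 10^-1.51 + 10^-1.43)
   = 1 / (1 + 0.030903 + 0.037154) = 1/1.0681 = 0.9363
[HCO3⁻] = α₁ × DIC = 0.9363 × 2.42 = 2.27 mmol/kg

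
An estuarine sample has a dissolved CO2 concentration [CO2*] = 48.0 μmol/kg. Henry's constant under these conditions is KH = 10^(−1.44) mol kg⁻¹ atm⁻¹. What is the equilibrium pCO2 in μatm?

pCO2 = 1320 μatm

KH = 10^(−1.44) = 3.631×10^-2 mol kg⁻¹ atm⁻¹
pCO2 = [CO2*]/KH = 48.0×10^-6 / 3.631×10^-2 = 1.32×10^-3 atm = 1320 μatm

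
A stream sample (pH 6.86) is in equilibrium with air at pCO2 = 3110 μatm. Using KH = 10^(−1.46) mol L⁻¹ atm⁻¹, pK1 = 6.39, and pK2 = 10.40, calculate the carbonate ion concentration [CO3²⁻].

[CO3²⁻] = 0.0918 μmol/L

[CO2*] = KH · pCO2 = 10^(−1.46) × 3110×10^-6 = 1.078×10^-4 mol/L
α₀ = 1/(1 + K1/[H⁺] + K1K2/[H⁺]²) = 1/(1 + 10^+0.47 + 10^-3.07) = 0.2530
DIC = [CO2*]/α₀ = 1.078×10^-4 / 0.2530 = 0.4262 mmol/L
[CO3²⁻] = α₂·DIC; α₂ = 0.0002154, so [CO3²⁻] = 0.0002154 × 0.4262 = 9.18×10^-5 mmol/L = 0.0918 μmol/L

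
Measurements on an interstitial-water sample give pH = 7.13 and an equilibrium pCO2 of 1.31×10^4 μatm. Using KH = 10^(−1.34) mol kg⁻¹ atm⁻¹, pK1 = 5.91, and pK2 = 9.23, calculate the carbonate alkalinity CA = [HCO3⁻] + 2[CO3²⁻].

CA = 10.1 mmol/kg

[CO2*] = KH · pCO2 = 10^(−1.34) × 1.31×10^4×10^-6 = 5.988×10^-4 mol/kg
α₀ = 1/(1 + K1/[H⁺] + K1K2/[H⁺]²) = 1/(1 + 10^+1.22 + 10^-0.88) = 0.05641
DIC = [CO2*]/α₀ = 5.988×10^-4 / 0.05641 = 10.62 mmol/kg
CA = (α₁ + 2α₂)·DIC = (0.9362 + 2×0.007436) × 10.62 = 10.1 mmol/kg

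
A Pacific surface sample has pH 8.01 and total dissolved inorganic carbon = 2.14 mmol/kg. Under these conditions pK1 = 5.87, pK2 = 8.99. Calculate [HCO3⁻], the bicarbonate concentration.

α₁ = 1 / (1 + [H⁺]/K1 + K2/[H⁺]) = 1 / (1 + 10^-2.14 + 10^-0.98)
   = 1 / (1 + 0.0072444 + 0.10471) = 1/1.1120 = 0.8993
[HCO3⁻] = α₁ × DIC = 0.8993 × 2.14 = 1.92 mmol/kg

[HCO3⁻] = 1.92 mmol/kg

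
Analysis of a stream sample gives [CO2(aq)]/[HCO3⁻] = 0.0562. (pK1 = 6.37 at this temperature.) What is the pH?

From K1 = [H⁺][HCO3⁻]/[CO2(aq)]:  pH = pK1 − log₁₀([CO2(aq)]/[HCO3⁻])
log₁₀(0.0562) = -1.250
pH = 6.37 − (-1.250) = 7.62

pH = 7.62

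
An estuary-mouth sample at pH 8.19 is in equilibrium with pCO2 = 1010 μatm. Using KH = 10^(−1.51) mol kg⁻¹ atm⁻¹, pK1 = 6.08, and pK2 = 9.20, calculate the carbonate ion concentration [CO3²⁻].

[CO2*] = KH · pCO2 = 10^(−1.51) × 1010×10^-6 = 3.121×10^-5 mol/kg
α₀ = 1/(1 + K1/[H⁺] + K1K2/[H⁺]²) = 1/(1 + 10^+2.11 + 10^+1.10) = 0.007022
DIC = [CO2*]/α₀ = 3.121×10^-5 / 0.007022 = 4.445 mmol/kg
[CO3²⁻] = α₂·DIC; α₂ = 0.08840, so [CO3²⁻] = 0.08840 × 4.445 = 0.393 mmol/kg

[CO3²⁻] = 0.393 mmol/kg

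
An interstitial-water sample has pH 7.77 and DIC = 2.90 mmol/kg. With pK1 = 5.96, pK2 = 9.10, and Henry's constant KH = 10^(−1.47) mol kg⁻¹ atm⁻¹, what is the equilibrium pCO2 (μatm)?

α₀ = 1 / (1 + K1/[H⁺] + K1K2/[H⁺]²) = 1 / (1 + 10^+1.81 + 10^+0.48)
   = 1 / (1 + 64.565 + 3.0200) = 1/68.585 = 0.01458
[CO2*] = α₀ × DIC = 0.01458 × 2.90 = 0.04228 mmol/kg
pCO2 = [CO2*]/KH = 4.228×10^-5 / 3.388×10^-2 = 1250 μatm

pCO2 = 1250 μatm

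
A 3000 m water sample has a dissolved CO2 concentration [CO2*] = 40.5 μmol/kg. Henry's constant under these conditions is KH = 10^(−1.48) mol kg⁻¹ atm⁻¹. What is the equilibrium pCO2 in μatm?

KH = 10^(−1.48) = 3.311×10^-2 mol kg⁻¹ atm⁻¹
pCO2 = [CO2*]/KH = 40.5×10^-6 / 3.311×10^-2 = 1.22×10^-3 atm = 1220 μatm

pCO2 = 1220 μatm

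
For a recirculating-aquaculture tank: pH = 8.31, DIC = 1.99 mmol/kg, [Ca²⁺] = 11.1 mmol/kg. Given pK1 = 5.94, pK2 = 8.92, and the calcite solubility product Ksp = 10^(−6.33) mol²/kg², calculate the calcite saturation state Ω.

α₂ = 1 / (1 + [H⁺]/K2 + [H⁺]²/(K1K2)) = 1 / (1 + 10^+0.61 + 10^-1.76)
   = 1 / (1 + 4.0738 + 0.017378) = 1/5.0912 = 0.1964
[CO3²⁻] = α₂ × DIC = 0.1964 × 1.99 = 0.3909 mmol/kg
Ksp = 10^(−6.33) = 4.677×10^-7
Ω = [Ca²⁺][CO3²⁻]/Ksp = (11.1×10^-3)(3.909×10^-4) / 4.677×10^-7 = 9.28

Ω = 9.28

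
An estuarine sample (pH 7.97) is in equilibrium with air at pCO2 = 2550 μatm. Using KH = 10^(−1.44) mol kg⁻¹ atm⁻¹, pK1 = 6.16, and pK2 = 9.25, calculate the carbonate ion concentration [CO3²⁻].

[CO2*] = KH · pCO2 = 10^(−1.44) × 2550×10^-6 = 9.258×10^-5 mol/kg
α₀ = 1/(1 + K1/[H⁺] + K1K2/[H⁺]²) = 1/(1 + 10^+1.81 + 10^+0.53) = 0.01450
DIC = [CO2*]/α₀ = 9.258×10^-5 / 0.01450 = 6.384 mmol/kg
[CO3²⁻] = α₂·DIC; α₂ = 0.04914, so [CO3²⁻] = 0.04914 × 6.384 = 0.314 mmol/kg

[CO3²⁻] = 0.314 mmol/kg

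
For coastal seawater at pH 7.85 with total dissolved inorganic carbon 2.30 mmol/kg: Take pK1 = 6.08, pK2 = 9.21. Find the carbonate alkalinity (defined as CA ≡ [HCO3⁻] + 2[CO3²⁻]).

CA = 2.36 mmol/kg

CA = [HCO3⁻] + 2[CO3²⁻] = (α₁ + 2α₂)·DIC
At pH 7.85: [H⁺]/K1 = 10^-1.77 = 0.016982, K2/[H⁺] = 10^-1.36 = 0.043652
α₁ = 1/(1 + 0.016982 + 0.043652) = 1/1.0606 = 0.9428; α₂ = α₁·K2/[H⁺] = 0.04116
α₁ + 2α₂ = 1.0251
CA = 1.0251 × 2.30 = 2.36 mmol/kg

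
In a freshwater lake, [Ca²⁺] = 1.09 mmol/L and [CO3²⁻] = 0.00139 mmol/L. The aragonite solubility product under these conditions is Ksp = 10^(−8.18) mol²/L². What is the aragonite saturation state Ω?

Ω = 0.229

Ksp = 10^(−8.18) = 6.607×10^-9
Ω = [Ca²⁺][CO3²⁻]/Ksp = (1.09×10^-3)(0.00139×10^-3) / 6.607×10^-9 = 0.229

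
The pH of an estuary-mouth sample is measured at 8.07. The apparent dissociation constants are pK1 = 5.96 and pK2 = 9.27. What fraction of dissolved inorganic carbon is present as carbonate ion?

α₂ = 1 / (1 + [H⁺]/K2 + [H⁺]²/(K1K2)) = 1 / (1 + 10^+1.20 + 10^-0.91)
   = 1 / (1 + 15.849 + 0.12303) = 1/16.972 = 0.05892

α₂ = 0.0589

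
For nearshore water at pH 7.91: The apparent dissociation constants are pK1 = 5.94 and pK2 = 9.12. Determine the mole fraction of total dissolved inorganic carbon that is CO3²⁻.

α₂ = 1 / (1 + [H⁺]/K2 + [H⁺]²/(K1K2)) = 1 / (1 + 10^+1.21 + 10^-0.76)
   = 1 / (1 + 16.218 + 0.17378) = 1/17.392 = 0.05750

α₂ = 0.0575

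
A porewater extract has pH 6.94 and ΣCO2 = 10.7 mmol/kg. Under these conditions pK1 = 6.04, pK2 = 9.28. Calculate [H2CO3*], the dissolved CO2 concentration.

[CO2*] = 1.19 mmol/kg

α₀ = 1 / (1 + K1/[H⁺] + K1K2/[H⁺]²) = 1 / (1 + 10^+0.90 + 10^-1.44)
   = 1 / (1 + 7.9433 + 0.036308) = 1/8.9796 = 0.1114
[CO2*] = α₀ × DIC = 0.1114 × 10.7 = 1.19 mmol/kg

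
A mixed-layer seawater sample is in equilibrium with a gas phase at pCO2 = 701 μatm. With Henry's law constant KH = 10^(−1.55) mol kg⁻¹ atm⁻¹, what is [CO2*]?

[CO2*] = 19.8 μmol/kg

KH = 10^(−1.55) = 2.818×10^-2 mol kg⁻¹ atm⁻¹
[CO2*] = KH · pCO2 = 2.818×10^-2 × 701×10^-6 atm = 1.98×10^-5 mol/kg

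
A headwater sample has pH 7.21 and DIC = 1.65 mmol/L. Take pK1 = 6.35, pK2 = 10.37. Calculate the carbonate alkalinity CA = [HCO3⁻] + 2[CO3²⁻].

CA = [HCO3⁻] + 2[CO3²⁻] = (α₁ + 2α₂)·DIC
At pH 7.21: [H⁺]/K1 = 10^-0.86 = 0.13804, K2/[H⁺] = 10^-3.16 = 0.00069183
α₁ = 1/(1 + 0.13804 + 0.00069183) = 1/1.1387 = 0.8782; α₂ = α₁·K2/[H⁺] = 0.0006075
α₁ + 2α₂ = 0.8794
CA = 0.8794 × 1.65 = 1.45 mmol/L

CA = 1.45 mmol/L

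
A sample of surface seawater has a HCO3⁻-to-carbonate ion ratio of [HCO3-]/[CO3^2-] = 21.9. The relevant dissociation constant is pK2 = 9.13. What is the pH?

pH = 7.79

From K2 = [H⁺][CO3^2-]/[HCO3-]:  pH = pK2 − log₁₀([HCO3-]/[CO3^2-])
log₁₀(21.9) = +1.340
pH = 9.13 − (+1.340) = 7.79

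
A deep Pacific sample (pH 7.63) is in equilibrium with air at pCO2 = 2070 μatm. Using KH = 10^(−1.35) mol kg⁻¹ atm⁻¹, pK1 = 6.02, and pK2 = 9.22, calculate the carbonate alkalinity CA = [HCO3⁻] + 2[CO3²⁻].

[CO2*] = KH · pCO2 = 10^(−1.35) × 2070×10^-6 = 9.246×10^-5 mol/kg
α₀ = 1/(1 + K1/[H⁺] + K1K2/[H⁺]²) = 1/(1 + 10^+1.61 + 10^+0.02) = 0.02337
DIC = [CO2*]/α₀ = 9.246×10^-5 / 0.02337 = 3.956 mmol/kg
CA = (α₁ + 2α₂)·DIC = (0.9522 + 2×0.02447) × 3.956 = 3.96 mmol/kg

CA = 3.96 mmol/kg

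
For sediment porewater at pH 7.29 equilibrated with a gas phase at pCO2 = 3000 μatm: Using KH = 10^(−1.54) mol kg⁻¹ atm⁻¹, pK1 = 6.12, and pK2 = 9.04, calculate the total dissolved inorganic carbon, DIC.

[CO2*] = KH · pCO2 = 10^(−1.54) × 3000×10^-6 = 8.652×10^-5 mol/kg
α₀ = 1/(1 + K1/[H⁺] + K1K2/[H⁺]²) = 1/(1 + 10^+1.17 + 10^-0.58) = 0.06229
DIC = [CO2*]/α₀ = 8.652×10^-5 / 0.06229 = 1.39 mmol/kg

DIC = 1.39 mmol/kg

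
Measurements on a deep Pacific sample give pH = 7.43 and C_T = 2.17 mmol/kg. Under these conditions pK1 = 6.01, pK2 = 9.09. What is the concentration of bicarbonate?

α₁ = 1 / (1 + [H⁺]/K1 + K2/[H⁺]) = 1 / (1 + 10^-1.42 + 10^-1.66)
   = 1 / (1 + 0.038019 + 0.021878) = 1/1.0599 = 0.9435
[HCO3⁻] = α₁ × DIC = 0.9435 × 2.17 = 2.05 mmol/kg

[HCO3⁻] = 2.05 mmol/kg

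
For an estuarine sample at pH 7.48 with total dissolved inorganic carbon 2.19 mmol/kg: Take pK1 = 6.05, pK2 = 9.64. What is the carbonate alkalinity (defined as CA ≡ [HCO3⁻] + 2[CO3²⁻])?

CA = 2.13 mmol/kg

CA = [HCO3⁻] + 2[CO3²⁻] = (α₁ + 2α₂)·DIC
At pH 7.48: [H⁺]/K1 = 10^-1.43 = 0.037154, K2/[H⁺] = 10^-2.16 = 0.0069183
α₁ = 1/(1 + 0.037154 + 0.0069183) = 1/1.0441 = 0.9578; α₂ = α₁·K2/[H⁺] = 0.006626
α₁ + 2α₂ = 0.9710
CA = 0.9710 × 2.19 = 2.13 mmol/kg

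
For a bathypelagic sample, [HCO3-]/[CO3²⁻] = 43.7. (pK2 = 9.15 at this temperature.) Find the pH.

pH = 7.51

From K2 = [H⁺][CO3²⁻]/[HCO3-]:  pH = pK2 − log₁₀([HCO3-]/[CO3²⁻])
log₁₀(43.7) = +1.640
pH = 9.15 − (+1.640) = 7.51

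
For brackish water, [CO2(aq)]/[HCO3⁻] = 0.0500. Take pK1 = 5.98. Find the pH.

From K1 = [H⁺][HCO3⁻]/[CO2(aq)]:  pH = pK1 − log₁₀([CO2(aq)]/[HCO3⁻])
log₁₀(0.0500) = -1.301
pH = 5.98 − (-1.301) = 7.28

pH = 7.28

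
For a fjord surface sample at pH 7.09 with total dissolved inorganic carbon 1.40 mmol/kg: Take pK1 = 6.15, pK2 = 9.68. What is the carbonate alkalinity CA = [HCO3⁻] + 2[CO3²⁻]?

CA = 1.26 mmol/kg

CA = [HCO3⁻] + 2[CO3²⁻] = (α₁ + 2α₂)·DIC
At pH 7.09: [H⁺]/K1 = 10^-0.94 = 0.11482, K2/[H⁺] = 10^-2.59 = 0.0025704
α₁ = 1/(1 + 0.11482 + 0.0025704) = 1/1.1174 = 0.8949; α₂ = α₁·K2/[H⁺] = 0.002300
α₁ + 2α₂ = 0.8995
CA = 0.8995 × 1.40 = 1.26 mmol/kg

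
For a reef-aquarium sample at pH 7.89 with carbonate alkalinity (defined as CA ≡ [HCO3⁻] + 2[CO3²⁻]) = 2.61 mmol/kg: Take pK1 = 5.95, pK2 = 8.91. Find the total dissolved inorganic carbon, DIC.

CA = [HCO3⁻] + 2[CO3²⁻] = (α₁ + 2α₂)·DIC
At pH 7.89: [H⁺]/K1 = 10^-1.94 = 0.011482, K2/[H⁺] = 10^-1.02 = 0.095499
α₁ = 1/(1 + 0.011482 + 0.095499) = 1/1.1070 = 0.9034; α₂ = α₁·K2/[H⁺] = 0.08627
α₁ + 2α₂ = 1.0759
DIC = CA / (α₁ + 2α₂) = 2.61 / 1.0759 = 2.43 mmol/kg

DIC = 2.43 mmol/kg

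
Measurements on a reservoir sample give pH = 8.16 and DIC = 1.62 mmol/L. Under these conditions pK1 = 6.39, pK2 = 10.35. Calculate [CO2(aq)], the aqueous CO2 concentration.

α₀ = 1 / (1 + K1/[H⁺] + K1K2/[H⁺]²) = 1 / (1 + 10^+1.77 + 10^-0.42)
   = 1 / (1 + 58.884 + 0.38019) = 1/60.265 = 0.01659
[CO2*] = α₀ × DIC = 0.01659 × 1.62 = 0.0269 mmol/L

[CO2*] = 0.0269 mmol/L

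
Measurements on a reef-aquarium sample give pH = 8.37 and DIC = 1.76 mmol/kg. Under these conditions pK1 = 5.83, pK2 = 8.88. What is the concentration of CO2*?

[CO2*] = 3.87 μmol/kg

α₀ = 1 / (1 + K1/[H⁺] + K1K2/[H⁺]²) = 1 / (1 + 10^+2.54 + 10^+2.03)
   = 1 / (1 + 346.74 + 107.15) = 1/454.89 = 0.002198
[CO2*] = α₀ × DIC = 0.002198 × 1.76 = 0.00387 mmol/kg = 3.87 μmol/kg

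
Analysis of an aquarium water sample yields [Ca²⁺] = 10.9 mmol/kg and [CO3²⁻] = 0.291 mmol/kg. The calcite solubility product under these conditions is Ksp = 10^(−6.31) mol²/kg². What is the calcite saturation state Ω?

Ω = 6.48

Ksp = 10^(−6.31) = 4.898×10^-7
Ω = [Ca²⁺][CO3²⁻]/Ksp = (10.9×10^-3)(0.291×10^-3) / 4.898×10^-7 = 6.48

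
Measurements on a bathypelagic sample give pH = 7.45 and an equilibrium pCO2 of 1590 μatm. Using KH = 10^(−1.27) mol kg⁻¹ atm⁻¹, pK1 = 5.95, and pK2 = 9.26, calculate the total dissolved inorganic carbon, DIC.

DIC = 2.83 mmol/kg

[CO2*] = KH · pCO2 = 10^(−1.27) × 1590×10^-6 = 8.539×10^-5 mol/kg
α₀ = 1/(1 + K1/[H⁺] + K1K2/[H⁺]²) = 1/(1 + 10^+1.50 + 10^-0.31) = 0.03020
DIC = [CO2*]/α₀ = 8.539×10^-5 / 0.03020 = 2.83 mmol/kg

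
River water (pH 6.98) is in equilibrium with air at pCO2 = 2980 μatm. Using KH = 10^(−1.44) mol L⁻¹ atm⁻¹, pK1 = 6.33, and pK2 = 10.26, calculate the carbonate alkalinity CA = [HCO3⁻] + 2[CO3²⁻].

[CO2*] = KH · pCO2 = 10^(−1.44) × 2980×10^-6 = 1.082×10^-4 mol/L
α₀ = 1/(1 + K1/[H⁺] + K1K2/[H⁺]²) = 1/(1 + 10^+0.65 + 10^-2.63) = 0.1828
DIC = [CO2*]/α₀ = 1.082×10^-4 / 0.1828 = 0.5918 mmol/L
CA = (α₁ + 2α₂)·DIC = (0.8167 + 2×0.0004286) × 0.5918 = 0.484 mmol/L

CA = 0.484 mmol/L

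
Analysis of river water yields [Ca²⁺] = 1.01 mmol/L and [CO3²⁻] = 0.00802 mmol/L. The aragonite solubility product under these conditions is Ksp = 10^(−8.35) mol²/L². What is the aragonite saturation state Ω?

Ksp = 10^(−8.35) = 4.467×10^-9
Ω = [Ca²⁺][CO3²⁻]/Ksp = (1.01×10^-3)(0.00802×10^-3) / 4.467×10^-9 = 1.81

Ω = 1.81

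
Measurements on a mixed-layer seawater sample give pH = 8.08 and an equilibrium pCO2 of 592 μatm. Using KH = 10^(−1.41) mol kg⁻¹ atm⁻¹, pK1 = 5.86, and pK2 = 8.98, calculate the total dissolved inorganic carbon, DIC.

[CO2*] = KH · pCO2 = 10^(−1.41) × 592×10^-6 = 2.303×10^-5 mol/kg
α₀ = 1/(1 + K1/[H⁺] + K1K2/[H⁺]²) = 1/(1 + 10^+2.22 + 10^+1.32) = 0.005323
DIC = [CO2*]/α₀ = 2.303×10^-5 / 0.005323 = 4.33 mmol/kg

DIC = 4.33 mmol/kg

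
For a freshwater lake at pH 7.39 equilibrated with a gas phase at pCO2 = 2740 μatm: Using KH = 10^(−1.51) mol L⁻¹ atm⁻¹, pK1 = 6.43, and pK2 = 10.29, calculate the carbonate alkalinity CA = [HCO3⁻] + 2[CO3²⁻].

CA = 0.774 mmol/L

[CO2*] = KH · pCO2 = 10^(−1.51) × 2740×10^-6 = 8.467×10^-5 mol/L
α₀ = 1/(1 + K1/[H⁺] + K1K2/[H⁺]²) = 1/(1 + 10^+0.96 + 10^-1.94) = 0.09870
DIC = [CO2*]/α₀ = 8.467×10^-5 / 0.09870 = 0.8579 mmol/L
CA = (α₁ + 2α₂)·DIC = (0.9002 + 2×0.001133) × 0.8579 = 0.774 mmol/L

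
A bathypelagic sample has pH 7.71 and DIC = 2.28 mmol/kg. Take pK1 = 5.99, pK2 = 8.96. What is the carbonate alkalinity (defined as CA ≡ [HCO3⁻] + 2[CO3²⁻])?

CA = 2.36 mmol/kg

CA = [HCO3⁻] + 2[CO3²⁻] = (α₁ + 2α₂)·DIC
At pH 7.71: [H⁺]/K1 = 10^-1.72 = 0.019055, K2/[H⁺] = 10^-1.25 = 0.056234
α₁ = 1/(1 + 0.019055 + 0.056234) = 1/1.0753 = 0.9300; α₂ = α₁·K2/[H⁺] = 0.05230
α₁ + 2α₂ = 1.0346
CA = 1.0346 × 2.28 = 2.36 mmol/kg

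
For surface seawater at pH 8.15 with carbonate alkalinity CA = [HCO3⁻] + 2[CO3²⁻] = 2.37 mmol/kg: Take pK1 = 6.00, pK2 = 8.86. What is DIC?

DIC = 2.05 mmol/kg

CA = [HCO3⁻] + 2[CO3²⁻] = (α₁ + 2α₂)·DIC
At pH 8.15: [H⁺]/K1 = 10^-2.15 = 0.0070795, K2/[H⁺] = 10^-0.71 = 0.19498
α₁ = 1/(1 + 0.0070795 + 0.19498) = 1/1.2021 = 0.8319; α₂ = α₁·K2/[H⁺] = 0.1622
α₁ + 2α₂ = 1.1563
DIC = CA / (α₁ + 2α₂) = 2.37 / 1.1563 = 2.05 mmol/kg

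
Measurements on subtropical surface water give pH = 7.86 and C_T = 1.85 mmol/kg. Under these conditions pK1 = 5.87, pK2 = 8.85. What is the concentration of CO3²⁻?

α₂ = 1 / (1 + [H⁺]/K2 + [H⁺]²/(K1K2)) = 1 / (1 + 10^+0.99 + 10^-1.00)
   = 1 / (1 + 9.7724 + 0.10000) = 1/10.872 = 0.09198
[CO3²⁻] = α₂ × DIC = 0.09198 × 1.85 = 0.170 mmol/kg

[CO3²⁻] = 0.170 mmol/kg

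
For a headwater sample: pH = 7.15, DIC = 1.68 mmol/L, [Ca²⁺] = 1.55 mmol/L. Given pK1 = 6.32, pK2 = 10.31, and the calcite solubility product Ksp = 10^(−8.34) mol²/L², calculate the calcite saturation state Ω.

Ω = 0.343

α₂ = 1 / (1 + [H⁺]/K2 + [H⁺]²/(K1K2)) = 1 / (1 + 10^+3.16 + 10^+2.33)
   = 1 / (1 + 1445.4 + 213.80) = 1/1660.2 = 0.0006023
[CO3²⁻] = α₂ × DIC = 0.0006023 × 1.68 = 0.001012 mmol/L = 1.012 μmol/L
Ksp = 10^(−8.34) = 4.571×10^-9
Ω = [Ca²⁺][CO3²⁻]/Ksp = (1.55×10^-3)(1.012×10^-6) / 4.571×10^-9 = 0.343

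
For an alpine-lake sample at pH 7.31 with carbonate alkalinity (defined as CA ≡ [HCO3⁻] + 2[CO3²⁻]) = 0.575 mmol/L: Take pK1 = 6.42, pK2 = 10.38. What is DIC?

CA = [HCO3⁻] + 2[CO3²⁻] = (α₁ + 2α₂)·DIC
At pH 7.31: [H⁺]/K1 = 10^-0.89 = 0.12882, K2/[H⁺] = 10^-3.07 = 0.00085114
α₁ = 1/(1 + 0.12882 + 0.00085114) = 1/1.1297 = 0.8852; α₂ = α₁·K2/[H⁺] = 0.0007534
α₁ + 2α₂ = 0.8867
DIC = CA / (α₁ + 2α₂) = 0.575 / 0.8867 = 0.648 mmol/L

DIC = 0.648 mmol/L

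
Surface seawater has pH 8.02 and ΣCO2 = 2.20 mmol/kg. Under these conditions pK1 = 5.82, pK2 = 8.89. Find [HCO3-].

α₁ = 1 / (1 + [H⁺]/K1 + K2/[H⁺]) = 1 / (1 + 10^-2.20 + 10^-0.87)
   = 1 / (1 + 0.0063096 + 0.13490) = 1/1.1412 = 0.8763
[HCO3⁻] = α₁ × DIC = 0.8763 × 2.20 = 1.93 mmol/kg

[HCO3⁻] = 1.93 mmol/kg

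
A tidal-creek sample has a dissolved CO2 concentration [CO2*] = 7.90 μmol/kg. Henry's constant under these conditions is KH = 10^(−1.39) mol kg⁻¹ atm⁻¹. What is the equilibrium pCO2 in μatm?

pCO2 = 194 μatm

KH = 10^(−1.39) = 4.074×10^-2 mol kg⁻¹ atm⁻¹
pCO2 = [CO2*]/KH = 7.90×10^-6 / 4.074×10^-2 = 1.94×10^-4 atm = 194 μatm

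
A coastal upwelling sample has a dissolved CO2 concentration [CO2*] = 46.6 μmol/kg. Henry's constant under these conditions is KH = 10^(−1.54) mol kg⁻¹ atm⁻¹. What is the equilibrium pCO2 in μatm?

KH = 10^(−1.54) = 2.884×10^-2 mol kg⁻¹ atm⁻¹
pCO2 = [CO2*]/KH = 46.6×10^-6 / 2.884×10^-2 = 1.62×10^-3 atm = 1620 μatm

pCO2 = 1620 μatm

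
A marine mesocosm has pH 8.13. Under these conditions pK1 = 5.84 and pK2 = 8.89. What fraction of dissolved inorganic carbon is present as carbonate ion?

α₂ = 1 / (1 + [H⁺]/K2 + [H⁺]²/(K1K2)) = 1 / (1 + 10^+0.76 + 10^-1.53)
   = 1 / (1 + 5.7544 + 0.029512) = 1/6.7839 = 0.1474

α₂ = 0.147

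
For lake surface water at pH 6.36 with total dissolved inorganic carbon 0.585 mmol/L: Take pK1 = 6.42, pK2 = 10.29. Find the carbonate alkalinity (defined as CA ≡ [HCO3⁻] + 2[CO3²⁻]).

CA = 0.272 mmol/L

CA = [HCO3⁻] + 2[CO3²⁻] = (α₁ + 2α₂)·DIC
At pH 6.36: [H⁺]/K1 = 10^0.06 = 1.1482, K2/[H⁺] = 10^-3.93 = 0.00011749
α₁ = 1/(1 + 1.1482 + 0.00011749) = 1/2.1483 = 0.4655; α₂ = α₁·K2/[H⁺] = 5.469×10^-5
α₁ + 2α₂ = 0.4656
CA = 0.4656 × 0.585 = 0.272 mmol/L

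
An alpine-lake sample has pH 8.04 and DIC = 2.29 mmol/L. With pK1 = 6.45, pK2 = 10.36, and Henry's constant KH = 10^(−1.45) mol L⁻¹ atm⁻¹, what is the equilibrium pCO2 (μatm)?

pCO2 = 1610 μatm

α₀ = 1 / (1 + K1/[H⁺] + K1K2/[H⁺]²) = 1 / (1 + 10^+1.59 + 10^-0.73)
   = 1 / (1 + 38.905 + 0.18621) = 1/40.091 = 0.02494
[CO2*] = α₀ × DIC = 0.02494 × 2.29 = 0.05712 mmol/L
pCO2 = [CO2*]/KH = 5.712×10^-5 / 3.548×10^-2 = 1610 μatm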